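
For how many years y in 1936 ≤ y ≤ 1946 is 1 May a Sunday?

Day of week of May 1 in each year:
1936: Fri, 1937: Sat, 1938: Sun ✓, 1939: Mon, 1940: Wed, 1941: Thu, 1942: Fri, 1943: Sat, 1944: Mon, 1945: Tue, 1946: Wed
Sundays: 1938.

1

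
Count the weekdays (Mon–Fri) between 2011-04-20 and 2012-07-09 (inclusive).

2011-04-20 is a Wednesday.
From 2011-04-20 to 2012-07-09 is 447 days inclusive.
447 = 7 × 63 + 6, so there are 63 full weeks plus 6 extra days.
Each full week contributes 5 weekdays (Mon–Fri): 63 × 5 = 315.
The 6 extra days are Wed, Thu, Fri, Sat, Sun, Mon — 4 of them qualify.
Total: 315 + 4 = 319.

319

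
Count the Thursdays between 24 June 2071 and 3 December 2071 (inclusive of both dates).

24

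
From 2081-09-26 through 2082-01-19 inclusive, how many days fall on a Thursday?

2081-09-26 is a Friday.
That's 116 days from start to end, counting both.
116 = 7 × 16 + 4, so there are 16 full weeks plus 4 extra days.
Each full week contributes one Thursday: 16 so far.
The 4 extra days are Fri, Sat, Sun, Mon — none qualify.
Total: 16 + 0 = 16.

16 Thursdays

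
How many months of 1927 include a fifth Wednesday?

A month has five Wednesdays exactly when Wednesday falls within its first (length − 28) days.
Jan: 31 days, starts Sat → 5 of Sat, Sun, Mon
Feb: 28 days, starts Tue → 5 of (none)
Mar: 31 days, starts Tue → 5 of Tue, Wed, Thu ✓
Apr: 30 days, starts Fri → 5 of Fri, Sat
May: 31 days, starts Sun → 5 of Sun, Mon, Tue
Jun: 30 days, starts Wed → 5 of Wed, Thu ✓
Jul: 31 days, starts Fri → 5 of Fri, Sat, Sun
Aug: 31 days, starts Mon → 5 of Mon, Tue, Wed ✓
Sep: 30 days, starts Thu → 5 of Thu, Fri
Oct: 31 days, starts Sat → 5 of Sat, Sun, Mon
Nov: 30 days, starts Tue → 5 of Tue, Wed ✓
Dec: 31 days, starts Thu → 5 of Thu, Fri, Sat
Months with five Wednesdays: Mar, Jun, Aug, Nov.

4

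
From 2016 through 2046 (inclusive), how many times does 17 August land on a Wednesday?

Day of week of August 17 in each year:
2016: Wed ✓, 2017: Thu, 2018: Fri, 2019: Sat, 2020: Mon, 2021: Tue, 2022: Wed ✓, 2023: Thu, 2024: Sat, 2025: Sun, 2026: Mon, 2027: Tue, 2028: Thu, 2029: Fri, 2030: Sat, 2031: Sun, 2032: Tue, 2033: Wed ✓, 2034: Thu, 2035: Fri, 2036: Sun, 2037: Mon, 2038: Tue, 2039: Wed ✓, 2040: Fri, 2041: Sat, 2042: Sun, 2043: Mon, 2044: Wed ✓, 2045: Thu, 2046: Fri
Wednesdays: 2016, 2022, 2033, 2039, 2044.

5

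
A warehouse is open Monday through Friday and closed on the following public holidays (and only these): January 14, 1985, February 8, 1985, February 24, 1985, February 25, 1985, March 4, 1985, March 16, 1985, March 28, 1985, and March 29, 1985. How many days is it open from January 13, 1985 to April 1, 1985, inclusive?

January 13, 1985 is a Sunday.
From January 13, 1985 to April 1, 1985 is 79 days inclusive.
79 = 7 × 11 + 2, so there are 11 full weeks plus 2 extra days.
Each full week contributes 5 weekdays (Mon–Fri): 11 × 5 = 55.
The 2 extra days are Sunday, Monday — 1 of them qualifies.
Total: 55 + 1 = 56.
Holidays: January 14, 1985 (Mon); February 8, 1985 (Fri); February 24, 1985 (Sun); February 25, 1985 (Mon); March 4, 1985 (Mon); March 16, 1985 (Sat); March 28, 1985 (Thu); March 29, 1985 (Fri).
6 of the 8 holidays fall on weekdays; the rest are weekends and were already excluded.
Business days: 56 − 6 = 50.

50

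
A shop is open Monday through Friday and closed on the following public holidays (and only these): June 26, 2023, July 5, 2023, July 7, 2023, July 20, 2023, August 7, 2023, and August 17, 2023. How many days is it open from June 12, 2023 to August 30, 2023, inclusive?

52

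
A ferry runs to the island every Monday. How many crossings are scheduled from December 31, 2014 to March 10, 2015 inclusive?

December 31, 2014 is a Wednesday.
From December 31, 2014 to March 10, 2015 is 70 days inclusive.
70 = 7 × 10, so the span is exactly 10 full weeks.
Each full week contributes one Monday: 10 so far.
Total: 10.

10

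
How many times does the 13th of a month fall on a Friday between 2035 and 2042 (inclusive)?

14

Friday-the-13ths by year:
2035: Apr, Jul
2036: Jun
2037: Feb, Mar, Nov
2038: Aug
2039: May
2040: Jan, Apr, Jul
2041: Sep, Dec
2042: Jun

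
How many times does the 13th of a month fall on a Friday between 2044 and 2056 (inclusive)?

21

Friday-the-13ths by year:
2044: May
2045: Jan, Oct
2046: Apr, Jul
2047: Sep, Dec
2048: Mar, Nov
2049: Aug
2050: May
2051: Jan, Oct
2052: Sep, Dec
2053: Jun
2054: Feb, Mar, Nov
2055: Aug
2056: Oct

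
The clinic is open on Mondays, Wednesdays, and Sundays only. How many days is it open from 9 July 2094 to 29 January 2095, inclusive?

87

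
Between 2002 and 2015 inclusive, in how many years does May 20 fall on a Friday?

Day of week of May 20 in each year:
2002: Mon, 2003: Tue, 2004: Thu, 2005: Fri ✓, 2006: Sat, 2007: Sun, 2008: Tue, 2009: Wed, 2010: Thu, 2011: Fri ✓, 2012: Sun, 2013: Mon, 2014: Tue, 2015: Wed
Fridays: 2005, 2011.

2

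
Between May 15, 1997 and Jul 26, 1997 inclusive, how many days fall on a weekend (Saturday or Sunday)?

21

May 15, 1997 is a Thursday.
From May 15, 1997 to Jul 26, 1997 is 73 days inclusive.
73 = 7 × 10 + 3, so there are 10 full weeks plus 3 extra days.
Each full week contributes 2 weekend days (Sat, Sun): 10 × 2 = 20.
The 3 extra days are Thu, Fri, Sat — 1 of them qualifies.
Total: 20 + 1 = 21.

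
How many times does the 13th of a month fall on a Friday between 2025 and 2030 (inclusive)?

10

Friday-the-13ths by year:
2025: Jun
2026: Feb, Mar, Nov
2027: Aug
2028: Oct
2029: Apr, Jul
2030: Sep, Dec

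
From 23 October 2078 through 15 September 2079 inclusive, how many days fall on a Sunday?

47 Sundays

23 October 2078 is a Sunday.
The range spans 328 days (inclusive of both endpoints).
328 = 7 × 46 + 6, so there are 46 full weeks plus 6 extra days.
Each full week contributes one Sunday: 46 so far.
The 6 extra days are Sun, Mon, Tue, Wed, Thu, Fri — 1 of them qualifies.
Total: 46 + 1 = 47.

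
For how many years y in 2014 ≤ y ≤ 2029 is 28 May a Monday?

2

Day of week of May 28 in each year:
2014: Wed, 2015: Thu, 2016: Sat, 2017: Sun, 2018: Mon ✓, 2019: Tue, 2020: Thu, 2021: Fri, 2022: Sat, 2023: Sun, 2024: Tue, 2025: Wed, 2026: Thu, 2027: Fri, 2028: Sun, 2029: Mon ✓
Mondays: 2018, 2029.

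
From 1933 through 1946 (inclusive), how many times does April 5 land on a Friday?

3

Day of week of April 5 in each year:
1933: Wed, 1934: Thu, 1935: Fri ✓, 1936: Sun, 1937: Mon, 1938: Tue, 1939: Wed, 1940: Fri ✓, 1941: Sat, 1942: Sun, 1943: Mon, 1944: Wed, 1945: Thu, 1946: Fri ✓
Fridays: 1935, 1940, 1946.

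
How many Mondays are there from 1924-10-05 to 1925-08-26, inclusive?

47 Mondays

1924-10-05 is a Sunday.
From 1924-10-05 to 1925-08-26 is 326 days inclusive.
326 = 7 × 46 + 4, so there are 46 full weeks plus 4 extra days.
Each full week contributes one Monday: 46 so far.
The 4 extra days are Sun, Mon, Tue, Wed — 1 of them qualifies.
Total: 46 + 1 = 47.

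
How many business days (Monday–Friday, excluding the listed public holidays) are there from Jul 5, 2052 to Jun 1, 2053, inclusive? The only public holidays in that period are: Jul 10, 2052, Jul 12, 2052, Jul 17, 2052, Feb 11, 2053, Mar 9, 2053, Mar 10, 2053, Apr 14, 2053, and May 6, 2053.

Jul 5, 2052 is a Friday.
The range spans 332 days (inclusive of both endpoints).
332 = 7 × 47 + 3, so there are 47 full weeks plus 3 extra days.
Each full week contributes 5 weekdays (Mon–Fri): 47 × 5 = 235.
The 3 extra days are Friday, Saturday, Sunday — 1 of them qualifies.
Total: 235 + 1 = 236.
Holidays: Jul 10, 2052 (Wed); Jul 12, 2052 (Fri); Jul 17, 2052 (Wed); Feb 11, 2053 (Tue); Mar 9, 2053 (Sun); Mar 10, 2053 (Mon); Apr 14, 2053 (Mon); May 6, 2053 (Tue).
7 of the 8 holidays fall on weekdays; the rest are weekends and were already excluded.
Business days: 236 − 7 = 229.

229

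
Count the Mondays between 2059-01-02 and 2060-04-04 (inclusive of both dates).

65

2059-01-02 is a Thursday.
From 2059-01-02 to 2060-04-04 is 459 days inclusive.
459 = 7 × 65 + 4, so there are 65 full weeks plus 4 extra days.
Each full week contributes one Monday: 65 so far.
The 4 extra days are Thursday, Friday, Saturday, Sunday — none qualify.
Total: 65 + 0 = 65.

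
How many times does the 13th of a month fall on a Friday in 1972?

1

The 13th falls on a Friday when the month's 13th has weekday Fri.
Jan 13 is Thu; Feb 13 is Sun; Mar 13 is Mon; Apr 13 is Thu; May 13 is Sat; Jun 13 is Tue; Jul 13 is Thu; Aug 13 is Sun; Sep 13 is Wed; Oct 13 is Fri ✓; Nov 13 is Mon; Dec 13 is Wed.
Friday the 13ths: Oct.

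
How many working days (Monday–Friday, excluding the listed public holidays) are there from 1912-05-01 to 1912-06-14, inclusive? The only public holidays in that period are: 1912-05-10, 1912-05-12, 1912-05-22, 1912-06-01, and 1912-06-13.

1912-05-01 is a Wednesday.
The range spans 45 days (inclusive of both endpoints).
45 = 7 × 6 + 3, so there are 6 full weeks plus 3 extra days.
Each full week contributes 5 weekdays (Mon–Fri): 6 × 5 = 30.
The 3 extra days are Wednesday, Thursday, Friday — 3 of them qualify.
Total: 30 + 3 = 33.
Holidays: 1912-05-10 (Fri); 1912-05-12 (Sun); 1912-05-22 (Wed); 1912-06-01 (Sat); 1912-06-13 (Thu).
3 of the 5 holidays fall on weekdays; the rest are weekends and were already excluded.
Business days: 33 − 3 = 30.

30 working days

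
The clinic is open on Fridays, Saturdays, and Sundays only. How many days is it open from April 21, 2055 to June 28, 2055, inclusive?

30

April 21, 2055 is a Wednesday.
The range spans 69 days (inclusive of both endpoints).
69 = 7 × 9 + 6, so there are 9 full weeks plus 6 extra days.
Each full week contributes 3 days from the set (Fri, Sat, Sun): 9 × 3 = 27.
The 6 extra days are Wed, Thu, Fri, Sat, Sun, Mon — 3 of them qualify.
Total: 27 + 3 = 30.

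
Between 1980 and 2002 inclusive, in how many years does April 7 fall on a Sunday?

Day of week of April 7 in each year:
1980: Mon, 1981: Tue, 1982: Wed, 1983: Thu, 1984: Sat, 1985: Sun ✓, 1986: Mon, 1987: Tue, 1988: Thu, 1989: Fri, 1990: Sat, 1991: Sun ✓, 1992: Tue, 1993: Wed, 1994: Thu, 1995: Fri, 1996: Sun ✓, 1997: Mon, 1998: Tue, 1999: Wed, 2000: Fri, 2001: Sat, 2002: Sun ✓
Sundays: 1985, 1991, 1996, 2002.

4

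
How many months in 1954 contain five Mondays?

4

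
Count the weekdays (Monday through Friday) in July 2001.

22 weekdays

1 July 2001 is a Sunday.
That's 31 days from start to end, counting both.
31 = 7 × 4 + 3, so there are 4 full weeks plus 3 extra days.
Each full week contributes 5 weekdays (Mon–Fri): 4 × 5 = 20.
The 3 extra days are Sun, Mon, Tue — 2 of them qualify.
Total: 20 + 2 = 22.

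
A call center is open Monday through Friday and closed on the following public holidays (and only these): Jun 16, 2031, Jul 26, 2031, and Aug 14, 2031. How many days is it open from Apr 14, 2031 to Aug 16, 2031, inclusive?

88

Apr 14, 2031 is a Monday.
That's 125 days from start to end, counting both.
125 = 7 × 17 + 6, so there are 17 full weeks plus 6 extra days.
Each full week contributes 5 weekdays (Mon–Fri): 17 × 5 = 85.
The 6 extra days are Monday, Tuesday, Wednesday, Thursday, Friday, Saturday — 5 of them qualify.
Total: 85 + 5 = 90.
Holidays: Jun 16, 2031 (Mon); Jul 26, 2031 (Sat); Aug 14, 2031 (Thu).
2 of the 3 holidays fall on weekdays; the rest are weekends and were already excluded.
Business days: 90 − 2 = 88.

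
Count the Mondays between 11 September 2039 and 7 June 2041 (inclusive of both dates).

11 September 2039 is a Sunday.
That's 636 days from start to end, counting both.
636 = 7 × 90 + 6, so there are 90 full weeks plus 6 extra days.
Each full week contributes one Monday: 90 so far.
The 6 extra days are Sunday, Monday, Tuesday, Wednesday, Thursday, Friday — 1 of them qualifies.
Total: 90 + 1 = 91.

91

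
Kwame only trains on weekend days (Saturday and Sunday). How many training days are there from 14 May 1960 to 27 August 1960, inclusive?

31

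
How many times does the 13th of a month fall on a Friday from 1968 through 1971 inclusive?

7

Friday-the-13ths by year:
1968: Sep, Dec
1969: Jun
1970: Feb, Mar, Nov
1971: Aug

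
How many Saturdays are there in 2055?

January 1, 2055 is a Friday.
That's 365 days from start to end, counting both.
365 = 7 × 52 + 1, so there are 52 full weeks plus 1 extra day.
Each full week contributes one Saturday: 52 so far.
The 1 extra day is Fri — none qualify.
Total: 52 + 0 = 52.

52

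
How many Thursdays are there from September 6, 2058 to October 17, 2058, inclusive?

September 6, 2058 is a Friday.
That's 42 days from start to end, counting both.
42 = 7 × 6, so the span is exactly 6 full weeks.
Each full week contributes one Thursday: 6 so far.
Total: 6.

6 Thursdays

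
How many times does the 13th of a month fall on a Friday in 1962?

The 13th falls on a Friday when the month's 13th has weekday Fri.
Jan 13 is Sat; Feb 13 is Tue; Mar 13 is Tue; Apr 13 is Fri ✓; May 13 is Sun; Jun 13 is Wed; Jul 13 is Fri ✓; Aug 13 is Mon; Sep 13 is Thu; Oct 13 is Sat; Nov 13 is Tue; Dec 13 is Thu.
Friday the 13ths: Apr, Jul.

2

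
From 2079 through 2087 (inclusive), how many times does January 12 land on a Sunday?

2

Day of week of January 12 in each year:
2079: Thu, 2080: Fri, 2081: Sun ✓, 2082: Mon, 2083: Tue, 2084: Wed, 2085: Fri, 2086: Sat, 2087: Sun ✓
Sundays: 2081, 2087.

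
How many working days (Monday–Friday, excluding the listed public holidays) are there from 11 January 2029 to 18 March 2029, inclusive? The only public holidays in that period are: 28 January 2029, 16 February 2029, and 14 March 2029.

45 working days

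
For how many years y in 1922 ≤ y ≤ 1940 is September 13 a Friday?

Day of week of September 13 in each year:
1922: Wed, 1923: Thu, 1924: Sat, 1925: Sun, 1926: Mon, 1927: Tue, 1928: Thu, 1929: Fri ✓, 1930: Sat, 1931: Sun, 1932: Tue, 1933: Wed, 1934: Thu, 1935: Fri ✓, 1936: Sun, 1937: Mon, 1938: Tue, 1939: Wed, 1940: Fri ✓
Fridays: 1929, 1935, 1940.

3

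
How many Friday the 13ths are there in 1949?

1

The 13th falls on a Friday when the month's 13th has weekday Fri.
Jan 13 is Thu; Feb 13 is Sun; Mar 13 is Sun; Apr 13 is Wed; May 13 is Fri ✓; Jun 13 is Mon; Jul 13 is Wed; Aug 13 is Sat; Sep 13 is Tue; Oct 13 is Thu; Nov 13 is Sun; Dec 13 is Tue.
Friday the 13ths: May.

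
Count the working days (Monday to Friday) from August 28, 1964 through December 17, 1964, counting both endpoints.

August 28, 1964 is a Friday.
From August 28, 1964 to December 17, 1964 is 112 days inclusive.
112 = 7 × 16, so the span is exactly 16 full weeks.
Each full week contributes 5 weekdays (Mon–Fri): 16 × 5 = 80.

80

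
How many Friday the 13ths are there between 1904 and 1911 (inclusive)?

Friday-the-13ths by year:
1904: May
1905: Jan, Oct
1906: Apr, Jul
1907: Sep, Dec
1908: Mar, Nov
1909: Aug
1910: May
1911: Jan, Oct

13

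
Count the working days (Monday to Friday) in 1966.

Jan 1, 1966 is a Saturday.
From Jan 1, 1966 to Dec 31, 1966 is 365 days inclusive.
365 = 7 × 52 + 1, so there are 52 full weeks plus 1 extra day.
Each full week contributes 5 weekdays (Mon–Fri): 52 × 5 = 260.
The 1 extra day is Sat — none qualify.
Total: 260 + 0 = 260.

260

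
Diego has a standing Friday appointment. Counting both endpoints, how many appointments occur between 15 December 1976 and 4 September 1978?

15 December 1976 is a Wednesday.
That's 629 days from start to end, counting both.
629 = 7 × 89 + 6, so there are 89 full weeks plus 6 extra days.
Each full week contributes one Friday: 89 so far.
The 6 extra days are Wednesday, Thursday, Friday, Saturday, Sunday, Monday — 1 of them qualifies.
Total: 89 + 1 = 90.

90 Fridays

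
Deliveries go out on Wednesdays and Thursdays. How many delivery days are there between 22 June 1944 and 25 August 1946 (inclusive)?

227

22 June 1944 is a Thursday.
The range spans 795 days (inclusive of both endpoints).
795 = 7 × 113 + 4, so there are 113 full weeks plus 4 extra days.
Each full week contributes 2 days from the set (Wed, Thu): 113 × 2 = 226.
The 4 extra days are Thu, Fri, Sat, Sun — 1 of them qualifies.
Total: 226 + 1 = 227.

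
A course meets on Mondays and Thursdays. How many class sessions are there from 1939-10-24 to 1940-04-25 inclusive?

53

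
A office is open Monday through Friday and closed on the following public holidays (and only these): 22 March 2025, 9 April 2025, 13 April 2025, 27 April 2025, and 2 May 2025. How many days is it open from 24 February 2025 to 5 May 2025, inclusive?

49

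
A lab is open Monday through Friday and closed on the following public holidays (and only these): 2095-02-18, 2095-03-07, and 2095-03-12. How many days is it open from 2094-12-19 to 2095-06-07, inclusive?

120 business days

2094-12-19 is a Sunday.
The range spans 171 days (inclusive of both endpoints).
171 = 7 × 24 + 3, so there are 24 full weeks plus 3 extra days.
Each full week contributes 5 weekdays (Mon–Fri): 24 × 5 = 120.
The 3 extra days are Sunday, Monday, Tuesday — 2 of them qualify.
Total: 120 + 2 = 122.
Holidays: 2095-02-18 (Fri); 2095-03-07 (Mon); 2095-03-12 (Sat).
2 of the 3 holidays fall on weekdays; the rest are weekends and were already excluded.
Business days: 122 − 2 = 120.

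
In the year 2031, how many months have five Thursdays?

A month has five Thursdays exactly when Thursday falls within its first (length − 28) days.
Jan: 31 days, starts Wed → 5 of Wed, Thu, Fri ✓
Feb: 28 days, starts Sat → 5 of (none)
Mar: 31 days, starts Sat → 5 of Sat, Sun, Mon
Apr: 30 days, starts Tue → 5 of Tue, Wed
May: 31 days, starts Thu → 5 of Thu, Fri, Sat ✓
Jun: 30 days, starts Sun → 5 of Sun, Mon
Jul: 31 days, starts Tue → 5 of Tue, Wed, Thu ✓
Aug: 31 days, starts Fri → 5 of Fri, Sat, Sun
Sep: 30 days, starts Mon → 5 of Mon, Tue
Oct: 31 days, starts Wed → 5 of Wed, Thu, Fri ✓
Nov: 30 days, starts Sat → 5 of Sat, Sun
Dec: 31 days, starts Mon → 5 of Mon, Tue, Wed
Months with five Thursdays: Jan, May, Jul, Oct.

4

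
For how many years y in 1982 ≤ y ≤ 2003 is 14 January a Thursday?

4

Day of week of January 14 in each year:
1982: Thu ✓, 1983: Fri, 1984: Sat, 1985: Mon, 1986: Tue, 1987: Wed, 1988: Thu ✓, 1989: Sat, 1990: Sun, 1991: Mon, 1992: Tue, 1993: Thu ✓, 1994: Fri, 1995: Sat, 1996: Sun, 1997: Tue, 1998: Wed, 1999: Thu ✓, 2000: Fri, 2001: Sun, 2002: Mon, 2003: Tue
Thursdays: 1982, 1988, 1993, 1999.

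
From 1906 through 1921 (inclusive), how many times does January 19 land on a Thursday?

Day of week of January 19 in each year:
1906: Fri, 1907: Sat, 1908: Sun, 1909: Tue, 1910: Wed, 1911: Thu ✓, 1912: Fri, 1913: Sun, 1914: Mon, 1915: Tue, 1916: Wed, 1917: Fri, 1918: Sat, 1919: Sun, 1920: Mon, 1921: Wed
Thursdays: 1911.

1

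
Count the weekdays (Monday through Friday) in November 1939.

22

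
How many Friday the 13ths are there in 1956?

3

The 13th falls on a Friday when the month's 13th has weekday Fri.
Jan 13 is Fri ✓; Feb 13 is Mon; Mar 13 is Tue; Apr 13 is Fri ✓; May 13 is Sun; Jun 13 is Wed; Jul 13 is Fri ✓; Aug 13 is Mon; Sep 13 is Thu; Oct 13 is Sat; Nov 13 is Tue; Dec 13 is Thu.
Friday the 13ths: Jan, Apr, Jul.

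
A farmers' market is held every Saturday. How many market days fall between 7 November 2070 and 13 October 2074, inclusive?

7 November 2070 is a Friday.
From 7 November 2070 to 13 October 2074 is 1437 days inclusive.
1437 = 7 × 205 + 2, so there are 205 full weeks plus 2 extra days.
Each full week contributes one Saturday: 205 so far.
The 2 extra days are Fri, Sat — 1 of them qualifies.
Total: 205 + 1 = 206.

206 Saturdays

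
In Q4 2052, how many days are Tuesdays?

14

2052-10-01 is a Tuesday.
The range spans 92 days (inclusive of both endpoints).
92 = 7 × 13 + 1, so there are 13 full weeks plus 1 extra day.
Each full week contributes one Tuesday: 13 so far.
The 1 extra day is Tue — 1 of them qualifies.
Total: 13 + 1 = 14.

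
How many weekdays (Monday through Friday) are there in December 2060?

23 weekdays

December 1, 2060 is a Wednesday.
That's 31 days from start to end, counting both.
31 = 7 × 4 + 3, so there are 4 full weeks plus 3 extra days.
Each full week contributes 5 weekdays (Mon–Fri): 4 × 5 = 20.
The 3 extra days are Wed, Thu, Fri — 3 of them qualify.
Total: 20 + 3 = 23.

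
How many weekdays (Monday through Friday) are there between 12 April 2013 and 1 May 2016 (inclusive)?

12 April 2013 is a Friday.
The range spans 1116 days (inclusive of both endpoints).
1116 = 7 × 159 + 3, so there are 159 full weeks plus 3 extra days.
Each full week contributes 5 weekdays (Mon–Fri): 159 × 5 = 795.
The 3 extra days are Fri, Sat, Sun — 1 of them qualifies.
Total: 795 + 1 = 796.

796 weekdays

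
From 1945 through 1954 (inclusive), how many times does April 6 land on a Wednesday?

1

Day of week of April 6 in each year:
1945: Fri, 1946: Sat, 1947: Sun, 1948: Tue, 1949: Wed ✓, 1950: Thu, 1951: Fri, 1952: Sun, 1953: Mon, 1954: Tue
Wednesdays: 1949.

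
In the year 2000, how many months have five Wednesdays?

4

A month has five Wednesdays exactly when Wednesday falls within its first (length − 28) days.
Jan: 31 days, starts Sat → 5 of Sat, Sun, Mon
Feb: 29 days, starts Tue → 5 of Tue
Mar: 31 days, starts Wed → 5 of Wed, Thu, Fri ✓
Apr: 30 days, starts Sat → 5 of Sat, Sun
May: 31 days, starts Mon → 5 of Mon, Tue, Wed ✓
Jun: 30 days, starts Thu → 5 of Thu, Fri
Jul: 31 days, starts Sat → 5 of Sat, Sun, Mon
Aug: 31 days, starts Tue → 5 of Tue, Wed, Thu ✓
Sep: 30 days, starts Fri → 5 of Fri, Sat
Oct: 31 days, starts Sun → 5 of Sun, Mon, Tue
Nov: 30 days, starts Wed → 5 of Wed, Thu ✓
Dec: 31 days, starts Fri → 5 of Fri, Sat, Sun
Months with five Wednesdays: Mar, May, Aug, Nov.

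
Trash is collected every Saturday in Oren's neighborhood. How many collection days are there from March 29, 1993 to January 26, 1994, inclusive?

March 29, 1993 is a Monday.
That's 304 days from start to end, counting both.
304 = 7 × 43 + 3, so there are 43 full weeks plus 3 extra days.
Each full week contributes one Saturday: 43 so far.
The 3 extra days are Monday, Tuesday, Wednesday — none qualify.
Total: 43 + 0 = 43.

43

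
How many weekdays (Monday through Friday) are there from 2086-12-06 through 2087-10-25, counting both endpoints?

231

2086-12-06 is a Friday.
That's 324 days from start to end, counting both.
324 = 7 × 46 + 2, so there are 46 full weeks plus 2 extra days.
Each full week contributes 5 weekdays (Mon–Fri): 46 × 5 = 230.
The 2 extra days are Friday, Saturday — 1 of them qualifies.
Total: 230 + 1 = 231.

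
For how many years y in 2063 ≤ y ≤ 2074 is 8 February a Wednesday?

Day of week of February 8 in each year:
2063: Thu, 2064: Fri, 2065: Sun, 2066: Mon, 2067: Tue, 2068: Wed ✓, 2069: Fri, 2070: Sat, 2071: Sun, 2072: Mon, 2073: Wed ✓, 2074: Thu
Wednesdays: 2068, 2073.

2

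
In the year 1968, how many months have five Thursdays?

4

A month has five Thursdays exactly when Thursday falls within its first (length − 28) days.
Jan: 31 days, starts Mon → 5 of Mon, Tue, Wed
Feb: 29 days, starts Thu → 5 of Thu ✓
Mar: 31 days, starts Fri → 5 of Fri, Sat, Sun
Apr: 30 days, starts Mon → 5 of Mon, Tue
May: 31 days, starts Wed → 5 of Wed, Thu, Fri ✓
Jun: 30 days, starts Sat → 5 of Sat, Sun
Jul: 31 days, starts Mon → 5 of Mon, Tue, Wed
Aug: 31 days, starts Thu → 5 of Thu, Fri, Sat ✓
Sep: 30 days, starts Sun → 5 of Sun, Mon
Oct: 31 days, starts Tue → 5 of Tue, Wed, Thu ✓
Nov: 30 days, starts Fri → 5 of Fri, Sat
Dec: 31 days, starts Sun → 5 of Sun, Mon, Tue
Months with five Thursdays: Feb, May, Aug, Oct.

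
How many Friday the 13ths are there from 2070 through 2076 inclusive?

13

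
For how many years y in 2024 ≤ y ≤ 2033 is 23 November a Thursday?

Day of week of November 23 in each year:
2024: Sat, 2025: Sun, 2026: Mon, 2027: Tue, 2028: Thu ✓, 2029: Fri, 2030: Sat, 2031: Sun, 2032: Tue, 2033: Wed
Thursdays: 2028.

1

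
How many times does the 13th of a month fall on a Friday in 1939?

2

The 13th falls on a Friday when the month's 13th has weekday Fri.
Jan 13 is Fri ✓; Feb 13 is Mon; Mar 13 is Mon; Apr 13 is Thu; May 13 is Sat; Jun 13 is Tue; Jul 13 is Thu; Aug 13 is Sun; Sep 13 is Wed; Oct 13 is Fri ✓; Nov 13 is Mon; Dec 13 is Wed.
Friday the 13ths: Jan, Oct.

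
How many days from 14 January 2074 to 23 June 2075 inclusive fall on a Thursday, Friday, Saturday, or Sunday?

301

14 January 2074 is a Sunday.
From 14 January 2074 to 23 June 2075 is 526 days inclusive.
526 = 7 × 75 + 1, so there are 75 full weeks plus 1 extra day.
Each full week contributes 4 days from the set (Thu, Fri, Sat, Sun): 75 × 4 = 300.
The 1 extra day is Sunday — 1 of them qualifies.
Total: 300 + 1 = 301.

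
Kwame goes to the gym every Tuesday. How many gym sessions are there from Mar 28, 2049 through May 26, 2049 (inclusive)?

Mar 28, 2049 is a Sunday.
From Mar 28, 2049 to May 26, 2049 is 60 days inclusive.
60 = 7 × 8 + 4, so there are 8 full weeks plus 4 extra days.
Each full week contributes one Tuesday: 8 so far.
The 4 extra days are Sun, Mon, Tue, Wed — 1 of them qualifies.
Total: 8 + 1 = 9.

9 Tuesdays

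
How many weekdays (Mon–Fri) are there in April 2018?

1 April 2018 is a Sunday.
The range spans 30 days (inclusive of both endpoints).
30 = 7 × 4 + 2, so there are 4 full weeks plus 2 extra days.
Each full week contributes 5 weekdays (Mon–Fri): 4 × 5 = 20.
The 2 extra days are Sun, Mon — 1 of them qualifies.
Total: 20 + 1 = 21.

21 weekdays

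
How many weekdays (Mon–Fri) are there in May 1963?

May 1, 1963 is a Wednesday.
That's 31 days from start to end, counting both.
31 = 7 × 4 + 3, so there are 4 full weeks plus 3 extra days.
Each full week contributes 5 weekdays (Mon–Fri): 4 × 5 = 20.
The 3 extra days are Wed, Thu, Fri — 3 of them qualify.
Total: 20 + 3 = 23.

23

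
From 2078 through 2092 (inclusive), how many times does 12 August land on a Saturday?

Day of week of August 12 in each year:
2078: Fri, 2079: Sat ✓, 2080: Mon, 2081: Tue, 2082: Wed, 2083: Thu, 2084: Sat ✓, 2085: Sun, 2086: Mon, 2087: Tue, 2088: Thu, 2089: Fri, 2090: Sat ✓, 2091: Sun, 2092: Tue
Saturdays: 2079, 2084, 2090.

3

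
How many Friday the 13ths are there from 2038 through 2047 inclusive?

18

Friday-the-13ths by year:
2038: Aug
2039: May
2040: Jan, Apr, Jul
2041: Sep, Dec
2042: Jun
2043: Feb, Mar, Nov
2044: May
2045: Jan, Oct
2046: Apr, Jul
2047: Sep, Dec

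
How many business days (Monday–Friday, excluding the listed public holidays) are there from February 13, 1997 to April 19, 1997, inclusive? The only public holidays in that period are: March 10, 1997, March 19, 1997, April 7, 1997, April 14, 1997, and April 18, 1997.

February 13, 1997 is a Thursday.
The range spans 66 days (inclusive of both endpoints).
66 = 7 × 9 + 3, so there are 9 full weeks plus 3 extra days.
Each full week contributes 5 weekdays (Mon–Fri): 9 × 5 = 45.
The 3 extra days are Thu, Fri, Sat — 2 of them qualify.
Total: 45 + 2 = 47.
Holidays: March 10, 1997 (Mon); March 19, 1997 (Wed); April 7, 1997 (Mon); April 14, 1997 (Mon); April 18, 1997 (Fri).
All 5 holidays fall on weekdays, so subtract 5.
Business days: 47 − 5 = 42.

42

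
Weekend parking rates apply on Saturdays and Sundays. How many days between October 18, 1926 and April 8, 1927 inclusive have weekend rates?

October 18, 1926 is a Monday.
That's 173 days from start to end, counting both.
173 = 7 × 24 + 5, so there are 24 full weeks plus 5 extra days.
Each full week contributes 2 weekend days (Sat, Sun): 24 × 2 = 48.
The 5 extra days are Monday, Tuesday, Wednesday, Thursday, Friday — none qualify.
Total: 48 + 0 = 48.

48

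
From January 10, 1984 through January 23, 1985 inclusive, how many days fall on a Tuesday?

55

January 10, 1984 is a Tuesday.
The range spans 380 days (inclusive of both endpoints).
380 = 7 × 54 + 2, so there are 54 full weeks plus 2 extra days.
Each full week contributes one Tuesday: 54 so far.
The 2 extra days are Tuesday, Wednesday — 1 of them qualifies.
Total: 54 + 1 = 55.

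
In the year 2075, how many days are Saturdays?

52

January 1, 2075 is a Tuesday.
The range spans 365 days (inclusive of both endpoints).
365 = 7 × 52 + 1, so there are 52 full weeks plus 1 extra day.
Each full week contributes one Saturday: 52 so far.
The 1 extra day is Tuesday — none qualify.
Total: 52 + 0 = 52.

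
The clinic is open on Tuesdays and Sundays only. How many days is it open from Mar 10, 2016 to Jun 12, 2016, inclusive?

27

Mar 10, 2016 is a Thursday.
That's 95 days from start to end, counting both.
95 = 7 × 13 + 4, so there are 13 full weeks plus 4 extra days.
Each full week contributes 2 days from the set (Tue, Sun): 13 × 2 = 26.
The 4 extra days are Thursday, Friday, Saturday, Sunday — 1 of them qualifies.
Total: 26 + 1 = 27.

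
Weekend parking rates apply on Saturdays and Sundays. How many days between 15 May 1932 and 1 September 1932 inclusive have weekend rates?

31

15 May 1932 is a Sunday.
That's 110 days from start to end, counting both.
110 = 7 × 15 + 5, so there are 15 full weeks plus 5 extra days.
Each full week contributes 2 weekend days (Sat, Sun): 15 × 2 = 30.
The 5 extra days are Sun, Mon, Tue, Wed, Thu — 1 of them qualifies.
Total: 30 + 1 = 31.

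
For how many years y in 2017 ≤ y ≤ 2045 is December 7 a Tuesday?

4

Day of week of December 7 in each year:
2017: Thu, 2018: Fri, 2019: Sat, 2020: Mon, 2021: Tue ✓, 2022: Wed, 2023: Thu, 2024: Sat, 2025: Sun, 2026: Mon, 2027: Tue ✓, 2028: Thu, 2029: Fri, 2030: Sat, 2031: Sun, 2032: Tue ✓, 2033: Wed, 2034: Thu, 2035: Fri, 2036: Sun, 2037: Mon, 2038: Tue ✓, 2039: Wed, 2040: Fri, 2041: Sat, 2042: Sun, 2043: Mon, 2044: Wed, 2045: Thu
Tuesdays: 2021, 2027, 2032, 2038.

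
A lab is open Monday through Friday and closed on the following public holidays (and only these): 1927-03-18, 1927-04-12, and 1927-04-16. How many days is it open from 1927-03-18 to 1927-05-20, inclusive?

1927-03-18 is a Friday.
That's 64 days from start to end, counting both.
64 = 7 × 9 + 1, so there are 9 full weeks plus 1 extra day.
Each full week contributes 5 weekdays (Mon–Fri): 9 × 5 = 45.
The 1 extra day is Friday — 1 of them qualifies.
Total: 45 + 1 = 46.
Holidays: 1927-03-18 (Fri); 1927-04-12 (Tue); 1927-04-16 (Sat).
2 of the 3 holidays fall on weekdays; the rest are weekends and were already excluded.
Business days: 46 − 2 = 44.

44 working days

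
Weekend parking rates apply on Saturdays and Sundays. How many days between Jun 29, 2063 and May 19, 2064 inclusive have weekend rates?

Jun 29, 2063 is a Friday.
From Jun 29, 2063 to May 19, 2064 is 326 days inclusive.
326 = 7 × 46 + 4, so there are 46 full weeks plus 4 extra days.
Each full week contributes 2 weekend days (Sat, Sun): 46 × 2 = 92.
The 4 extra days are Friday, Saturday, Sunday, Monday — 2 of them qualify.
Total: 92 + 2 = 94.

94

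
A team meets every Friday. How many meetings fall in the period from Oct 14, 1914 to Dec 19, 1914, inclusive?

10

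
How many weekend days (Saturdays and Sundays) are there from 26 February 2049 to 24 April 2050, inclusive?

122

26 February 2049 is a Friday.
That's 423 days from start to end, counting both.
423 = 7 × 60 + 3, so there are 60 full weeks plus 3 extra days.
Each full week contributes 2 weekend days (Sat, Sun): 60 × 2 = 120.
The 3 extra days are Fri, Sat, Sun — 2 of them qualify.
Total: 120 + 2 = 122.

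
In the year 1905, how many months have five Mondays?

A month has five Mondays exactly when Monday falls within its first (length − 28) days.
Jan: 31 days, starts Sun → 5 of Sun, Mon, Tue ✓
Feb: 28 days, starts Wed → 5 of (none)
Mar: 31 days, starts Wed → 5 of Wed, Thu, Fri
Apr: 30 days, starts Sat → 5 of Sat, Sun
May: 31 days, starts Mon → 5 of Mon, Tue, Wed ✓
Jun: 30 days, starts Thu → 5 of Thu, Fri
Jul: 31 days, starts Sat → 5 of Sat, Sun, Mon ✓
Aug: 31 days, starts Tue → 5 of Tue, Wed, Thu
Sep: 30 days, starts Fri → 5 of Fri, Sat
Oct: 31 days, starts Sun → 5 of Sun, Mon, Tue ✓
Nov: 30 days, starts Wed → 5 of Wed, Thu
Dec: 31 days, starts Fri → 5 of Fri, Sat, Sun
Months with five Mondays: Jan, May, Jul, Oct.

4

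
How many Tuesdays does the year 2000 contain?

52

Jan 1, 2000 is a Saturday.
From Jan 1, 2000 to Dec 31, 2000 is 366 days inclusive.
366 = 7 × 52 + 2, so there are 52 full weeks plus 2 extra days.
Each full week contributes one Tuesday: 52 so far.
The 2 extra days are Saturday, Sunday — none qualify.
Total: 52 + 0 = 52.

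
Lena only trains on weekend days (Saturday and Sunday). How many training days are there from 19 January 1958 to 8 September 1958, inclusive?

19 January 1958 is a Sunday.
From 19 January 1958 to 8 September 1958 is 233 days inclusive.
233 = 7 × 33 + 2, so there are 33 full weeks plus 2 extra days.
Each full week contributes 2 weekend days (Sat, Sun): 33 × 2 = 66.
The 2 extra days are Sunday, Monday — 1 of them qualifies.
Total: 66 + 1 = 67.

67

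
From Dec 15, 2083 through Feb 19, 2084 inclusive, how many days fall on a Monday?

Dec 15, 2083 is a Wednesday.
The range spans 67 days (inclusive of both endpoints).
67 = 7 × 9 + 4, so there are 9 full weeks plus 4 extra days.
Each full week contributes one Monday: 9 so far.
The 4 extra days are Wed, Thu, Fri, Sat — none qualify.
Total: 9 + 0 = 9.

9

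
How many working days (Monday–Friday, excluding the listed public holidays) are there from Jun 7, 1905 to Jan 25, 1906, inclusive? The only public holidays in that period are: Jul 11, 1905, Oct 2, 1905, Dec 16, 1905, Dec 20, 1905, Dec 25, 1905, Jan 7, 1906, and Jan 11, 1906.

Jun 7, 1905 is a Wednesday.
The range spans 233 days (inclusive of both endpoints).
233 = 7 × 33 + 2, so there are 33 full weeks plus 2 extra days.
Each full week contributes 5 weekdays (Mon–Fri): 33 × 5 = 165.
The 2 extra days are Wednesday, Thursday — 2 of them qualify.
Total: 165 + 2 = 167.
Holidays: Jul 11, 1905 (Tue); Oct 2, 1905 (Mon); Dec 16, 1905 (Sat); Dec 20, 1905 (Wed); Dec 25, 1905 (Mon); Jan 7, 1906 (Sun); Jan 11, 1906 (Thu).
5 of the 7 holidays fall on weekdays; the rest are weekends and were already excluded.
Business days: 167 − 5 = 162.

162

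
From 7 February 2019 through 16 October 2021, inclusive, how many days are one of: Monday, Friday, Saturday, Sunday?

7 February 2019 is a Thursday.
That's 983 days from start to end, counting both.
983 = 7 × 140 + 3, so there are 140 full weeks plus 3 extra days.
Each full week contributes 4 days from the set (Mon, Fri, Sat, Sun): 140 × 4 = 560.
The 3 extra days are Thursday, Friday, Saturday — 2 of them qualify.
Total: 560 + 2 = 562.

562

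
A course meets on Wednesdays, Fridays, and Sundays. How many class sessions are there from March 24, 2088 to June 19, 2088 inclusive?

38

March 24, 2088 is a Wednesday.
The range spans 88 days (inclusive of both endpoints).
88 = 7 × 12 + 4, so there are 12 full weeks plus 4 extra days.
Each full week contributes 3 days from the set (Wed, Fri, Sun): 12 × 3 = 36.
The 4 extra days are Wednesday, Thursday, Friday, Saturday — 2 of them qualify.
Total: 36 + 2 = 38.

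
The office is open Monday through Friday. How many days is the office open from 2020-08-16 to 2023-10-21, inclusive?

2020-08-16 is a Sunday.
That's 1162 days from start to end, counting both.
1162 = 7 × 166, so the span is exactly 166 full weeks.
Each full week contributes 5 weekdays (Mon–Fri): 166 × 5 = 830.

830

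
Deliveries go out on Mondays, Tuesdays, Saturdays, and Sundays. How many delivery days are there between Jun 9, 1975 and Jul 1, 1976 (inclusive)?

222

Jun 9, 1975 is a Monday.
The range spans 389 days (inclusive of both endpoints).
389 = 7 × 55 + 4, so there are 55 full weeks plus 4 extra days.
Each full week contributes 4 days from the set (Mon, Tue, Sat, Sun): 55 × 4 = 220.
The 4 extra days are Monday, Tuesday, Wednesday, Thursday — 2 of them qualify.
Total: 220 + 2 = 222.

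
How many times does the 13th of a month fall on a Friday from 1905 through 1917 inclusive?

Friday-the-13ths by year:
1905: Jan, Oct
1906: Apr, Jul
1907: Sep, Dec
1908: Mar, Nov
1909: Aug
1910: May
1911: Jan, Oct
1912: Sep, Dec
1913: Jun
1914: Feb, Mar, Nov
1915: Aug
1916: Oct
1917: Apr, Jul

22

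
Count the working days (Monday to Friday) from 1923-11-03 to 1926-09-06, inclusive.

1923-11-03 is a Saturday.
The range spans 1039 days (inclusive of both endpoints).
1039 = 7 × 148 + 3, so there are 148 full weeks plus 3 extra days.
Each full week contributes 5 weekdays (Mon–Fri): 148 × 5 = 740.
The 3 extra days are Saturday, Sunday, Monday — 1 of them qualifies.
Total: 740 + 1 = 741.

741 weekdays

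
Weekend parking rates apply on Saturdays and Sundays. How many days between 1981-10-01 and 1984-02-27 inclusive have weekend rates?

252

1981-10-01 is a Thursday.
The range spans 880 days (inclusive of both endpoints).
880 = 7 × 125 + 5, so there are 125 full weeks plus 5 extra days.
Each full week contributes 2 weekend days (Sat, Sun): 125 × 2 = 250.
The 5 extra days are Thu, Fri, Sat, Sun, Mon — 2 of them qualify.
Total: 250 + 2 = 252.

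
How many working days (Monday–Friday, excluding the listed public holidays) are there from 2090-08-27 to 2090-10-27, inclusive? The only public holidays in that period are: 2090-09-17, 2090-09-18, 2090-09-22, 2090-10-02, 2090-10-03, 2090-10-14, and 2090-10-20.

2090-08-27 is a Sunday.
From 2090-08-27 to 2090-10-27 is 62 days inclusive.
62 = 7 × 8 + 6, so there are 8 full weeks plus 6 extra days.
Each full week contributes 5 weekdays (Mon–Fri): 8 × 5 = 40.
The 6 extra days are Sun, Mon, Tue, Wed, Thu, Fri — 5 of them qualify.
Total: 40 + 5 = 45.
Holidays: 2090-09-17 (Sun); 2090-09-18 (Mon); 2090-09-22 (Fri); 2090-10-02 (Mon); 2090-10-03 (Tue); 2090-10-14 (Sat); 2090-10-20 (Fri).
5 of the 7 holidays fall on weekdays; the rest are weekends and were already excluded.
Business days: 45 − 5 = 40.

40 working days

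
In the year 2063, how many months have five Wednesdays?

4

A month has five Wednesdays exactly when Wednesday falls within its first (length − 28) days.
Jan: 31 days, starts Mon → 5 of Mon, Tue, Wed ✓
Feb: 28 days, starts Thu → 5 of (none)
Mar: 31 days, starts Thu → 5 of Thu, Fri, Sat
Apr: 30 days, starts Sun → 5 of Sun, Mon
May: 31 days, starts Tue → 5 of Tue, Wed, Thu ✓
Jun: 30 days, starts Fri → 5 of Fri, Sat
Jul: 31 days, starts Sun → 5 of Sun, Mon, Tue
Aug: 31 days, starts Wed → 5 of Wed, Thu, Fri ✓
Sep: 30 days, starts Sat → 5 of Sat, Sun
Oct: 31 days, starts Mon → 5 of Mon, Tue, Wed ✓
Nov: 30 days, starts Thu → 5 of Thu, Fri
Dec: 31 days, starts Sat → 5 of Sat, Sun, Mon
Months with five Wednesdays: Jan, May, Aug, Oct.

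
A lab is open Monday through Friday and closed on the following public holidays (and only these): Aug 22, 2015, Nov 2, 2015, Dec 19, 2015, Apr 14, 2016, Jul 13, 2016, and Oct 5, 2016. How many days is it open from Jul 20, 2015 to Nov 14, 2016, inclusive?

342

Jul 20, 2015 is a Monday.
From Jul 20, 2015 to Nov 14, 2016 is 484 days inclusive.
484 = 7 × 69 + 1, so there are 69 full weeks plus 1 extra day.
Each full week contributes 5 weekdays (Mon–Fri): 69 × 5 = 345.
The 1 extra day is Mon — 1 of them qualifies.
Total: 345 + 1 = 346.
Holidays: Aug 22, 2015 (Sat); Nov 2, 2015 (Mon); Dec 19, 2015 (Sat); Apr 14, 2016 (Thu); Jul 13, 2016 (Wed); Oct 5, 2016 (Wed).
4 of the 6 holidays fall on weekdays; the rest are weekends and were already excluded.
Business days: 346 − 4 = 342.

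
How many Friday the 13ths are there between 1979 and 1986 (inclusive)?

14

Friday-the-13ths by year:
1979: Apr, Jul
1980: Jun
1981: Feb, Mar, Nov
1982: Aug
1983: May
1984: Jan, Apr, Jul
1985: Sep, Dec
1986: Jun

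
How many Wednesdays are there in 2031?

2031-01-01 is a Wednesday.
The range spans 365 days (inclusive of both endpoints).
365 = 7 × 52 + 1, so there are 52 full weeks plus 1 extra day.
Each full week contributes one Wednesday: 52 so far.
The 1 extra day is Wednesday — 1 of them qualifies.
Total: 52 + 1 = 53.

53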